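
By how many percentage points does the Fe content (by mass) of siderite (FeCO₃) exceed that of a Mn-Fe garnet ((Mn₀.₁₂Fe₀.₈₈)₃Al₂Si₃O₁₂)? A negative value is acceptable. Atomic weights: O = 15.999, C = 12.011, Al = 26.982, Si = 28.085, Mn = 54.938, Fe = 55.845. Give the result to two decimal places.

18.56 percentage points

M(FeCO₃) = 115.853 g/mol, so wt% Fe = 55.845/115.853 × 100 = 48.20%.
M((Mn₀.₁₂Fe₀.₈₈)₃Al₂Si₃O₁₂) = 497.415 g/mol, so wt% Fe = 147.431/497.415 × 100 = 29.64%.
48.20 − 29.64 = 18.56 pp.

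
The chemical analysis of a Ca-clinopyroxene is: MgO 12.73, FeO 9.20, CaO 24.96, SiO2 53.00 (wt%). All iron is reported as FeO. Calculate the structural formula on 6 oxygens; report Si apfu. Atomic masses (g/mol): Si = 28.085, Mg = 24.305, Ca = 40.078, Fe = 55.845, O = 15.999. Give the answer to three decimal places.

1.995 Si apfu

12.73 wt% MgO ÷ 40.304 g/mol = 0.31585 mol, giving 0.31585 Mg and 0.31585 O.
9.20 wt% FeO ÷ 71.844 g/mol = 0.12806 mol, giving 0.12806 Fe and 0.12806 O.
24.96 wt% CaO ÷ 56.077 g/mol = 0.44510 mol, giving 0.44510 Ca and 0.44510 O.
53.00 wt% SiO2 ÷ 60.083 g/mol = 0.88211 mol, giving 0.88211 Si and 1.76422 O.
Oxygen sums to 2.65323; scaling by 6/2.65323 = 2.26139 puts the formula on 6 O.
Si: 0.88211 × 2.26139 = 1.995 atoms per formula unit.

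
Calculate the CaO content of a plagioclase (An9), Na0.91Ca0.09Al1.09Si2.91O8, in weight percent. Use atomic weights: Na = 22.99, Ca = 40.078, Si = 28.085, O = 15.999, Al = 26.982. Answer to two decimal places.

Formula mass = 263.658 g/mol.
0.09 Ca → 0.0900 mol CaO per formula unit; M(CaO) = 56.077, so CaO mass = 5.047 g.
5.047/263.658 × 100 = 1.91 wt%.

1.91 wt%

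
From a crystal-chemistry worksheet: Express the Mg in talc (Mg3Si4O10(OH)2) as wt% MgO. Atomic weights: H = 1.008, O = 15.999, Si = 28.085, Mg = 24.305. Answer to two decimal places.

31.88 wt%

Formula mass = 379.259 g/mol.
3 Mg → 3.0000 mol MgO per formula unit; M(MgO) = 40.304, so MgO mass = 120.912 g.
120.912/379.259 × 100 = 31.88 wt%.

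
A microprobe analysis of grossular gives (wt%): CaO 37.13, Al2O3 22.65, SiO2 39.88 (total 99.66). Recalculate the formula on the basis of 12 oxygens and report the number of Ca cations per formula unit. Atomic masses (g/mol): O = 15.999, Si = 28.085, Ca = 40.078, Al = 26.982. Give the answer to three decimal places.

2.991 Ca apfu

37.13 wt% CaO ÷ 56.077 g/mol = 0.66213 mol, giving 0.66213 Ca and 0.66213 O.
22.65 wt% Al2O3 ÷ 101.961 g/mol = 0.22214 mol, giving 0.44428 Al and 0.66642 O.
39.88 wt% SiO2 ÷ 60.083 g/mol = 0.66375 mol, giving 0.66375 Si and 1.32750 O.
Oxygen sums to 2.65605; scaling by 12/2.65605 = 4.51799 puts the formula on 12 O.
Ca: 0.66213 × 4.51799 = 2.991 atoms per formula unit.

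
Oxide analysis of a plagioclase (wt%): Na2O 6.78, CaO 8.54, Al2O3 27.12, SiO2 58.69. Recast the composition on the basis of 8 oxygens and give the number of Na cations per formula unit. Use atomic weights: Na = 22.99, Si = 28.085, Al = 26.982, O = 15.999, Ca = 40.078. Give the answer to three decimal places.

Na2O: 6.78/61.979 = 0.10939 mol → 0.21878 mol Na, 0.10939 mol O.
CaO: 8.54/56.077 = 0.15229 mol → 0.15229 mol Ca, 0.15229 mol O.
Al2O3: 27.12/101.961 = 0.26598 mol → 0.53196 mol Al, 0.79794 mol O.
SiO2: 58.69/60.083 = 0.97682 mol → 0.97682 mol Si, 1.95364 mol O.
Total oxygen = 3.01326 mol. Normalization factor = 8/3.01326 = 2.65493.
Na per 8 O = 0.21878 × 2.65493 = 0.581.

0.581 Na apfu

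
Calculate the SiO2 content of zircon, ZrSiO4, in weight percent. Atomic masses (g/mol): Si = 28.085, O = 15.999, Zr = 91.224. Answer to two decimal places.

32.78 wt%

Molar mass of ZrSiO4 = 1*91.224 + 1*28.085 + 4*15.999 = 183.305 g/mol.
Each formula unit contains 1 Si, equivalent to 1/1 = 1.0000 mol SiO2.
M(SiO2) = 1×28.085 + 2×15.999 = 60.083 g/mol.
Mass of SiO2 per formula unit = 1.0000 × 60.083 = 60.083 g.
SiO2 wt% = 60.083 / 183.305 × 100 = 32.78%.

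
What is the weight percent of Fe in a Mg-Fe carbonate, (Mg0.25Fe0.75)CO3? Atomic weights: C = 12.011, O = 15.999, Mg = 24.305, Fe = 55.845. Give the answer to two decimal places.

Molar mass of (Mg0.25Fe0.75)CO3: 0.25·24.305 + 0.75·55.845 + 1·12.011 + 3·15.999 = 107.968 g/mol.
Mass of Fe per formula unit: 0.75 × 55.845 = 41.884 g.
Weight fraction Fe = 41.884 / 107.968 = 0.3879.

38.79 weight percent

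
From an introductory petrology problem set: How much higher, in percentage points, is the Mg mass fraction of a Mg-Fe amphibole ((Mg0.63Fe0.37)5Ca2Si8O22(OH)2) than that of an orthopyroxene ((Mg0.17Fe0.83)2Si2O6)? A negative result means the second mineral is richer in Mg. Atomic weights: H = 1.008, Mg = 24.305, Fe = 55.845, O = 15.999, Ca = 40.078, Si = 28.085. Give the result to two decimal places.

Mg in (Mg0.63Fe0.37)5Ca2Si8O22(OH)2: molar mass 870.702 g/mol; 3.15×24.305 = 76.561 g → 8.79 wt%.
Mg in (Mg0.17Fe0.83)2Si2O6: molar mass 253.130 g/mol; 0.34×24.305 = 8.264 g → 3.26 wt%.
Difference = 8.79 − 3.26 = 5.53 percentage points.

5.53 percentage points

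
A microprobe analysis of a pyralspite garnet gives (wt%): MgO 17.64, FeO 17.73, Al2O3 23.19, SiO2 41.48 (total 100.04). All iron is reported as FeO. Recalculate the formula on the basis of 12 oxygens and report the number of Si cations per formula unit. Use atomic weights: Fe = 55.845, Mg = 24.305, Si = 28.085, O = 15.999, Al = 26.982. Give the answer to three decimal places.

MgO (M=40.304): mol = 0.43767; Mg = 0.43767, O = 0.43767.
FeO (M=71.844): mol = 0.24678; Fe = 0.24678, O = 0.24678.
Al2O3 (M=101.961): mol = 0.22744; Al = 0.45488, O = 0.68232.
SiO2 (M=60.083): mol = 0.69038; Si = 0.69038, O = 1.38076.
ΣO = 2.74753; factor = 12/ΣO = 4.36756.
Si apfu = 0.69038 × 4.36756 = 3.015.

3.015 Si apfu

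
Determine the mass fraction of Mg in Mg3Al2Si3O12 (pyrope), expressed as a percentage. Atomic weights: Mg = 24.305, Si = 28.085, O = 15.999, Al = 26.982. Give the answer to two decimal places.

M(Mg3Al2Si3O12) = 403.122 g/mol.
Mg contributes 3 × 24.305 = 72.915 g per mole.
72.915/403.122 = 0.1809 → 18.09%.

18.09 weight percent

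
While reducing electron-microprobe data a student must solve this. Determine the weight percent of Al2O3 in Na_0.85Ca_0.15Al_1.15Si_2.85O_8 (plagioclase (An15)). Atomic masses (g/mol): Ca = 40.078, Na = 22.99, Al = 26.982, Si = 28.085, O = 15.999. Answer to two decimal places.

22.16 wt%

M(Na_0.85Ca_0.15Al_1.15Si_2.85O_8) = 264.617 g/mol; M(Al2O3) = 101.961 g/mol.
Moles Al2O3 per formula unit = 1.15 Al ÷ 2 = 0.5750.
Al2O3 fraction = (0.5750 × 101.961) / 264.617 = 58.628/264.617 = 0.2216.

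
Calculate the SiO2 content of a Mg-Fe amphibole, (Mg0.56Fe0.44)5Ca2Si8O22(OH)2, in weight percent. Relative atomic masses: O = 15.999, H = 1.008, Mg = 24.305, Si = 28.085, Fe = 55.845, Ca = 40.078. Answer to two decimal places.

Molar mass of (Mg0.56Fe0.44)5Ca2Si8O22(OH)2 = 2.80·24.305 + 2.20·55.845 + 2·40.078 + 8·28.085 + 24·15.999 + 2·1.008 = 881.741 g/mol.
Each formula unit contains 8 Si, equivalent to 8/1 = 8.0000 mol SiO2.
M(SiO2) = 1×28.085 + 2×15.999 = 60.083 g/mol.
Mass of SiO2 per formula unit = 8.0000 × 60.083 = 480.664 g.
SiO2 wt% = 480.664 / 881.741 × 100 = 54.51%.

54.51 wt%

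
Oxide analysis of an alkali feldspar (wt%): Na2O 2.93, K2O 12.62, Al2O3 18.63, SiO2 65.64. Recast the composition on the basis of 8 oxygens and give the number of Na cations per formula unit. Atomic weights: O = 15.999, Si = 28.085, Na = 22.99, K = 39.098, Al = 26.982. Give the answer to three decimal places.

Na2O (M=61.979): mol = 0.04727; Na = 0.09454, O = 0.04727.
K2O (M=94.195): mol = 0.13398; K = 0.26796, O = 0.13398.
Al2O3 (M=101.961): mol = 0.18272; Al = 0.36544, O = 0.54816.
SiO2 (M=60.083): mol = 1.09249; Si = 1.09249, O = 2.18498.
ΣO = 2.91439; factor = 8/ΣO = 2.74500.
Na apfu = 0.09454 × 2.74500 = 0.260.

0.260 Na apfu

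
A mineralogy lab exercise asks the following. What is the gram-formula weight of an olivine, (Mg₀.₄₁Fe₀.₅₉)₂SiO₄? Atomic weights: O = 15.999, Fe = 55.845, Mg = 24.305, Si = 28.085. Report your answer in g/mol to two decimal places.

The formula mass is the sum 0.82×24.305 + 1.18×55.845 + 1×28.085 + 4×15.999.

177.91 g/mol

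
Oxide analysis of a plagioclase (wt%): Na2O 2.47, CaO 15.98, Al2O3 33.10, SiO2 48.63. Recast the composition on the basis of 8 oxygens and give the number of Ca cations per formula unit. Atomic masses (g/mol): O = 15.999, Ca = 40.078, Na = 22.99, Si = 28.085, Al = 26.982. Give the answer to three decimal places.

2.47 wt% Na2O ÷ 61.979 g/mol = 0.03985 mol, giving 0.07970 Na and 0.03985 O.
15.98 wt% CaO ÷ 56.077 g/mol = 0.28497 mol, giving 0.28497 Ca and 0.28497 O.
33.10 wt% Al2O3 ÷ 101.961 g/mol = 0.32463 mol, giving 0.64926 Al and 0.97389 O.
48.63 wt% SiO2 ÷ 60.083 g/mol = 0.80938 mol, giving 0.80938 Si and 1.61876 O.
Oxygen sums to 2.91747; scaling by 8/2.91747 = 2.74210 puts the formula on 8 O.
Ca: 0.28497 × 2.74210 = 0.781 atoms per formula unit.

0.781 Ca apfu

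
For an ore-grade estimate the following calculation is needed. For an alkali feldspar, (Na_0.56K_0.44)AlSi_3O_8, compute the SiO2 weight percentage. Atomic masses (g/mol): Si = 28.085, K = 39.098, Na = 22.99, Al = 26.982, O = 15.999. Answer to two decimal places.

66.93 wt%

Formula mass = 269.307 g/mol.
3 Si → 3.0000 mol SiO2 per formula unit; M(SiO2) = 60.083, so SiO2 mass = 180.249 g.
180.249/269.307 × 100 = 66.93 wt%.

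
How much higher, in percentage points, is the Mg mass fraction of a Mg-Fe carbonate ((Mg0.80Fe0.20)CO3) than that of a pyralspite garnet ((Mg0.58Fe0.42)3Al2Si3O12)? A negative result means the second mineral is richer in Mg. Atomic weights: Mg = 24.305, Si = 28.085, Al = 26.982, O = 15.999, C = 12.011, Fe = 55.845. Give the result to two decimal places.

11.91 percentage points

M((Mg0.80Fe0.20)CO3) = 90.621 g/mol, so wt% Mg = 19.444/90.621 × 100 = 21.46%.
M((Mg0.58Fe0.42)3Al2Si3O12) = 442.862 g/mol, so wt% Mg = 42.291/442.862 × 100 = 9.55%.
21.46 − 9.55 = 11.91 pp.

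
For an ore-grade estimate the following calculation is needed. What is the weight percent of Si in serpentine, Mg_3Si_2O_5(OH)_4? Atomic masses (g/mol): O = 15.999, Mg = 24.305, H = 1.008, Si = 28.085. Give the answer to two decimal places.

Formula mass = 3*24.305 + 2*28.085 + 9*15.999 + 4*1.008 = 277.108 g/mol, of which 56.170 g is Si.
So Si makes up 56.170/277.108 = 0.2027 of the mass, i.e. 20.27%.

20.27 wt%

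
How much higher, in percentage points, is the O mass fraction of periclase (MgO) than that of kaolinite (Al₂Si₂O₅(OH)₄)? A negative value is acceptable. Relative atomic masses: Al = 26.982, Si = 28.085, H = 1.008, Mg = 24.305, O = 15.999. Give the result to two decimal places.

M(MgO) = 40.304 g/mol, so wt% O = 15.999/40.304 × 100 = 39.70%.
M(Al₂Si₂O₅(OH)₄) = 258.157 g/mol, so wt% O = 143.991/258.157 × 100 = 55.78%.
39.70 − 55.78 = -16.08 pp.

-16.08 percentage points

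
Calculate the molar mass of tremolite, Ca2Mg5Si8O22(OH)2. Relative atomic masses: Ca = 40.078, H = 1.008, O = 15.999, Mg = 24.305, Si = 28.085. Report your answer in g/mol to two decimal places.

812.35 g/mol

M = 2*40.078 + 5*24.305 + 8*28.085 + 24*15.999 + 2*1.008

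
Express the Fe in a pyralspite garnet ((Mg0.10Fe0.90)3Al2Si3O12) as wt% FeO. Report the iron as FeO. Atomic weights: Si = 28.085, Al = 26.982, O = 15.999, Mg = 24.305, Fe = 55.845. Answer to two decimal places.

Molar mass of (Mg0.10Fe0.90)3Al2Si3O12 = 0.30·24.305 + 2.70·55.845 + 2·26.982 + 3·28.085 + 12·15.999 = 488.280 g/mol.
Each formula unit contains 2.70 Fe, equivalent to 2.70/1 = 2.7000 mol FeO.
M(FeO) = 1×55.845 + 1×15.999 = 71.844 g/mol.
Mass of FeO per formula unit = 2.7000 × 71.844 = 193.979 g.
FeO wt% = 193.979 / 488.280 × 100 = 39.73%.

39.73 wt%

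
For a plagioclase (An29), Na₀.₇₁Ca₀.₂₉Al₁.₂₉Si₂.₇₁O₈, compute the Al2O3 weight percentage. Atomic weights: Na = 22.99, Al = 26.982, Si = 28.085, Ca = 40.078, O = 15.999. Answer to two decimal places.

Molar mass of Na₀.₇₁Ca₀.₂₉Al₁.₂₉Si₂.₇₁O₈ = 0.71×22.99 + 0.29×40.078 + 1.29×26.982 + 2.71×28.085 + 8×15.999 = 266.855 g/mol.
Each formula unit contains 1.29 Al, equivalent to 1.29/2 = 0.6450 mol Al2O3.
M(Al2O3) = 2×26.982 + 3×15.999 = 101.961 g/mol.
Mass of Al2O3 per formula unit = 0.6450 × 101.961 = 65.765 g.
Al2O3 wt% = 65.765 / 266.855 × 100 = 24.64%.

24.64 wt%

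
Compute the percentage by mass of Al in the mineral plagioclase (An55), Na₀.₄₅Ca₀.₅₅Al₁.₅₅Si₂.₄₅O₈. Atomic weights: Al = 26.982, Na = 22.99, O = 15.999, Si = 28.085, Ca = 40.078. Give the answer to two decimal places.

M(Na₀.₄₅Ca₀.₅₅Al₁.₅₅Si₂.₄₅O₈) = 271.011 g/mol.
Al contributes 1.55 × 26.982 = 41.822 g per mole.
41.822/271.011 = 0.1543 → 15.43%.

15.43 weight percent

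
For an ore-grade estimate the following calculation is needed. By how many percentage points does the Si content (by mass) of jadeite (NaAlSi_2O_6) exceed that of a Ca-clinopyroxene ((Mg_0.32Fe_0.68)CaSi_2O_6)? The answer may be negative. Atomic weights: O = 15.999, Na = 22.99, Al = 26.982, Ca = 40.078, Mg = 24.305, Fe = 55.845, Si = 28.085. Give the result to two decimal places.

4.19 percentage points

First mineral: 56.170 g Si in 202.136 g formula = 27.79 wt% Si.
Second mineral: 56.170 g Si in 237.994 g formula = 23.60 wt% Si.
27.79% − 23.60% gives a difference of 4.19 percentage points.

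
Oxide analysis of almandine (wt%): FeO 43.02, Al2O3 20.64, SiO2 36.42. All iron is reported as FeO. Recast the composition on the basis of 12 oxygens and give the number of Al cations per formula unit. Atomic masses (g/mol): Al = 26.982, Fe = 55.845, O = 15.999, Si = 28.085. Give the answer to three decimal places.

2.009 Al apfu

43.02 wt% FeO ÷ 71.844 g/mol = 0.59880 mol, giving 0.59880 Fe and 0.59880 O.
20.64 wt% Al2O3 ÷ 101.961 g/mol = 0.20243 mol, giving 0.40486 Al and 0.60729 O.
36.42 wt% SiO2 ÷ 60.083 g/mol = 0.60616 mol, giving 0.60616 Si and 1.21232 O.
Oxygen sums to 2.41841; scaling by 12/2.41841 = 4.96194 puts the formula on 12 O.
Al: 0.40486 × 4.96194 = 2.009 atoms per formula unit.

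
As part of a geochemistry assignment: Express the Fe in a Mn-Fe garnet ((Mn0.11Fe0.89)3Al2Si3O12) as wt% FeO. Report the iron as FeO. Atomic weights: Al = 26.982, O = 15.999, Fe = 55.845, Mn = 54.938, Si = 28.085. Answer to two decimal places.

38.56 wt%

Formula mass = 497.443 g/mol.
2.67 Fe → 2.6700 mol FeO per formula unit; M(FeO) = 71.844, so FeO mass = 191.823 g.
191.823/497.443 × 100 = 38.56 wt%.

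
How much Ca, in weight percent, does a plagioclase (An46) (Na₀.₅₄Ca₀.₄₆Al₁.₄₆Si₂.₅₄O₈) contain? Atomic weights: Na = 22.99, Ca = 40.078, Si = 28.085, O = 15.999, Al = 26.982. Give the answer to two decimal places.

Molar mass of Na₀.₅₄Ca₀.₄₆Al₁.₄₆Si₂.₅₄O₈: 0.54×22.99 + 0.46×40.078 + 1.46×26.982 + 2.54×28.085 + 8×15.999 = 269.572 g/mol.
Mass of Ca per formula unit: 0.46 × 40.078 = 18.436 g.
Weight fraction Ca = 18.436 / 269.572 = 0.0684.

6.84 weight percent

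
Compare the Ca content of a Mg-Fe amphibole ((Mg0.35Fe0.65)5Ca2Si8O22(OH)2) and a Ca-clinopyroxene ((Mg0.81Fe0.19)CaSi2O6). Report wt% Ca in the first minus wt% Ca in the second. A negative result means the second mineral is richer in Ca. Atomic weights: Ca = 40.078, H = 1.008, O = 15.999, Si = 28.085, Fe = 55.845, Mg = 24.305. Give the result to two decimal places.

-9.25 percentage points

M((Mg0.35Fe0.65)5Ca2Si8O22(OH)2) = 914.858 g/mol, so wt% Ca = 80.156/914.858 × 100 = 8.76%.
M((Mg0.81Fe0.19)CaSi2O6) = 222.540 g/mol, so wt% Ca = 40.078/222.540 × 100 = 18.01%.
8.76 − 18.01 = -9.25 pp.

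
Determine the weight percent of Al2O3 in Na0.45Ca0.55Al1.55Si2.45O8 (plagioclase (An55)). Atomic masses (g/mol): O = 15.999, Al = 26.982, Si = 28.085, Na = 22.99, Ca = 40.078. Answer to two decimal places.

Formula mass = 271.011 g/mol.
1.55 Al → 0.7750 mol Al2O3 per formula unit; M(Al2O3) = 101.961, so Al2O3 mass = 79.020 g.
79.020/271.011 × 100 = 29.16 wt%.

29.16 wt%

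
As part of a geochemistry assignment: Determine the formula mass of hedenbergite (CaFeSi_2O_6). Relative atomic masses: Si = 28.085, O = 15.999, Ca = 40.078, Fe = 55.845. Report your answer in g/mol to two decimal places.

248.09 g/mol

Ca: 1 × 40.078 = 40.0780
Fe: 1 × 55.845 = 55.8450
Si: 2 × 28.085 = 56.1700
O: 6 × 15.999 = 95.9940
Summing the contributions gives the formula mass.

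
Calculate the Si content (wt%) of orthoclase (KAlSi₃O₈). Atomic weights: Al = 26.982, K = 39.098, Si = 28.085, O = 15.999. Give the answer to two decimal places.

30.27 wt%

Formula mass = 1·39.098 + 1·26.982 + 3·28.085 + 8·15.999 = 278.327 g/mol, of which 84.255 g is Si.
So Si makes up 84.255/278.327 = 0.3027 of the mass, i.e. 30.27%.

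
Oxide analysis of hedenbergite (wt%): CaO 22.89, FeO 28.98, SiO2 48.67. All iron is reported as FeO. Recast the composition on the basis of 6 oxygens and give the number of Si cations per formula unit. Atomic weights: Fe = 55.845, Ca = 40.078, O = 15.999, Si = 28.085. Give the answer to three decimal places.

1.999 Si apfu

CaO: 22.89/56.077 = 0.40819 mol → 0.40819 mol Ca, 0.40819 mol O.
FeO: 28.98/71.844 = 0.40337 mol → 0.40337 mol Fe, 0.40337 mol O.
SiO2: 48.67/60.083 = 0.81005 mol → 0.81005 mol Si, 1.62010 mol O.
Total oxygen = 2.43166 mol. Normalization factor = 6/2.43166 = 2.46745.
Si per 6 O = 0.81005 × 2.46745 = 1.999.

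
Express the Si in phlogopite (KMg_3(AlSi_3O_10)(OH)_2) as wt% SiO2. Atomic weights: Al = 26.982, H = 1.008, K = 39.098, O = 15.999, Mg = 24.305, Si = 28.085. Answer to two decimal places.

43.20 wt%

Molar mass of KMg_3(AlSi_3O_10)(OH)_2 = 1·39.098 + 3·24.305 + 1·26.982 + 3·28.085 + 12·15.999 + 2·1.008 = 417.254 g/mol.
Each formula unit contains 3 Si, equivalent to 3/1 = 3.0000 mol SiO2.
M(SiO2) = 1×28.085 + 2×15.999 = 60.083 g/mol.
Mass of SiO2 per formula unit = 3.0000 × 60.083 = 180.249 g.
SiO2 wt% = 180.249 / 417.254 × 100 = 43.20%.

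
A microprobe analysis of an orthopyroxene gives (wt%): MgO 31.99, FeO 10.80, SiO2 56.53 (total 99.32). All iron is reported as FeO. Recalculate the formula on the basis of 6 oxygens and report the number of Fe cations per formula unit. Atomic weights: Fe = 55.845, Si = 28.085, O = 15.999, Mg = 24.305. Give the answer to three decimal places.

MgO: 31.99/40.304 = 0.79372 mol → 0.79372 mol Mg, 0.79372 mol O.
FeO: 10.80/71.844 = 0.15033 mol → 0.15033 mol Fe, 0.15033 mol O.
SiO2: 56.53/60.083 = 0.94087 mol → 0.94087 mol Si, 1.88174 mol O.
Total oxygen = 2.82579 mol. Normalization factor = 6/2.82579 = 2.12330.
Fe per 6 O = 0.15033 × 2.12330 = 0.319.

0.319 Fe apfu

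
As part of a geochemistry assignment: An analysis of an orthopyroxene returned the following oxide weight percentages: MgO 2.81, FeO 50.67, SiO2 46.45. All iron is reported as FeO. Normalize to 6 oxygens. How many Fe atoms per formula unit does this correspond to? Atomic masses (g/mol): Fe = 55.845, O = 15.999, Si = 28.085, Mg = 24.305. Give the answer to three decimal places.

MgO (M=40.304): mol = 0.06972; Mg = 0.06972, O = 0.06972.
FeO (M=71.844): mol = 0.70528; Fe = 0.70528, O = 0.70528.
SiO2 (M=60.083): mol = 0.77310; Si = 0.77310, O = 1.54620.
ΣO = 2.32120; factor = 6/ΣO = 2.58487.
Fe apfu = 0.70528 × 2.58487 = 1.823.

1.823 Fe apfu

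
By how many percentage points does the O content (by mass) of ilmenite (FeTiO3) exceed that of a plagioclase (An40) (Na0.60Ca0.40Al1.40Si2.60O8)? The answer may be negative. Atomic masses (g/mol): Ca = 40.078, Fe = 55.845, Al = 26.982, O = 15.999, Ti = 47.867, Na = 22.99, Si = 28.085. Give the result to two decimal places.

-16.01 percentage points

First mineral: 47.997 g O in 151.709 g formula = 31.64 wt% O.
Second mineral: 127.992 g O in 268.613 g formula = 47.65 wt% O.
31.64% − 47.65% gives a difference of -16.01 percentage points.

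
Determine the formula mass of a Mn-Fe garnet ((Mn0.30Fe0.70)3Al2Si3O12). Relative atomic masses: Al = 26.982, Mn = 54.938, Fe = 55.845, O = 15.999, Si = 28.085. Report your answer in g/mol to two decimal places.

496.93 g/mol

M = 0.90·54.938 + 2.10·55.845 + 2·26.982 + 3·28.085 + 12·15.999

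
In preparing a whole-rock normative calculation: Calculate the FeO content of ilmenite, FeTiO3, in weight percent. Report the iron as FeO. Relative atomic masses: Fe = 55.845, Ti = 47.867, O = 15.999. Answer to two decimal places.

M(FeTiO3) = 151.709 g/mol; M(FeO) = 71.844 g/mol.
Moles FeO per formula unit = 1 Fe ÷ 1 = 1.0000.
FeO fraction = (1.0000 × 71.844) / 151.709 = 71.844/151.709 = 0.4736.

47.36 wt%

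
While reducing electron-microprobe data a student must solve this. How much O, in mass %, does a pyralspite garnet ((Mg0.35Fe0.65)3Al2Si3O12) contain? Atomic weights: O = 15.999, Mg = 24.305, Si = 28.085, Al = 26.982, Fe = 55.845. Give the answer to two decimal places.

M((Mg0.35Fe0.65)3Al2Si3O12) = 464.625 g/mol.
O contributes 12 × 15.999 = 191.988 g per mole.
191.988/464.625 = 0.4132 → 41.32%.

41.32 mass %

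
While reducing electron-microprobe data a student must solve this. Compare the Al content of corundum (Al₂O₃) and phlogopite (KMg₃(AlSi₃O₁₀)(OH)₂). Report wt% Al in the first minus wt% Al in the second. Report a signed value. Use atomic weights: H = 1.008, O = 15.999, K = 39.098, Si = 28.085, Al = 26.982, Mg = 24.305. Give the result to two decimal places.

First mineral: 53.964 g Al in 101.961 g formula = 52.93 wt% Al.
Second mineral: 26.982 g Al in 417.254 g formula = 6.47 wt% Al.
52.93% − 6.47% gives a difference of 46.46 percentage points.

46.46 percentage points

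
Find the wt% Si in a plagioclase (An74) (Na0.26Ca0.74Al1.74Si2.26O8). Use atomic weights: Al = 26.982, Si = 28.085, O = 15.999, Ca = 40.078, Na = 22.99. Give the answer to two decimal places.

M(Na0.26Ca0.74Al1.74Si2.26O8) = 274.048 g/mol.
Si contributes 2.26 × 28.085 = 63.472 g per mole.
63.472/274.048 = 0.2316 → 23.16%.

23.16 weight percent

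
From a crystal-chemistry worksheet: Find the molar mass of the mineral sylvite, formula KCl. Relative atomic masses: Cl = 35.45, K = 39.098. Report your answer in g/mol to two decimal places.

74.55 g/mol

The formula mass is the sum 1×39.098 + 1×35.45.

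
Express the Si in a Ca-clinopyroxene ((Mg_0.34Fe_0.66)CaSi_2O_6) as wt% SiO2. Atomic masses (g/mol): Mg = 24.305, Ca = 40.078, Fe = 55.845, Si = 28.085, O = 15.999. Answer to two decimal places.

Molar mass of (Mg_0.34Fe_0.66)CaSi_2O_6 = 0.34*24.305 + 0.66*55.845 + 1*40.078 + 2*28.085 + 6*15.999 = 237.363 g/mol.
Each formula unit contains 2 Si, equivalent to 2/1 = 2.0000 mol SiO2.
M(SiO2) = 1×28.085 + 2×15.999 = 60.083 g/mol.
Mass of SiO2 per formula unit = 2.0000 × 60.083 = 120.166 g.
SiO2 wt% = 120.166 / 237.363 × 100 = 50.63%.

50.63 wt%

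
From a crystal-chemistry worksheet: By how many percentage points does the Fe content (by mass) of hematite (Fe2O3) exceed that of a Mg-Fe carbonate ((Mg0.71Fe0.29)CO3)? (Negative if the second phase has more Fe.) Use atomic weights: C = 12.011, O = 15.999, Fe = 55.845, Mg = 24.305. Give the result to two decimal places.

52.61 percentage points

Fe in Fe2O3: molar mass 159.687 g/mol; 2×55.845 = 111.690 g → 69.94 wt%.
Fe in (Mg0.71Fe0.29)CO3: molar mass 93.460 g/mol; 0.29×55.845 = 16.195 g → 17.33 wt%.
Difference = 69.94 − 17.33 = 52.61 percentage points.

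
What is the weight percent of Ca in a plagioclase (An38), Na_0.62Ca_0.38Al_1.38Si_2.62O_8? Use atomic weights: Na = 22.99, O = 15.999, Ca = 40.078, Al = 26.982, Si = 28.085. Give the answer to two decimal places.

5.68 mass %

Formula mass = 0.62×22.99 + 0.38×40.078 + 1.38×26.982 + 2.62×28.085 + 8×15.999 = 268.293 g/mol, of which 15.230 g is Ca.
So Ca makes up 15.230/268.293 = 0.0568 of the mass, i.e. 5.68%.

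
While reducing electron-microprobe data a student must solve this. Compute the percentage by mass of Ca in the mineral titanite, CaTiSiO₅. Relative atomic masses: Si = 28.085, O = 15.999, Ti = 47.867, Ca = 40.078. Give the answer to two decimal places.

20.45 mass %

Molar mass of CaTiSiO₅: 1*40.078 + 1*47.867 + 1*28.085 + 5*15.999 = 196.025 g/mol.
Mass of Ca per formula unit: 1 × 40.078 = 40.078 g.
Weight fraction Ca = 40.078 / 196.025 = 0.2045.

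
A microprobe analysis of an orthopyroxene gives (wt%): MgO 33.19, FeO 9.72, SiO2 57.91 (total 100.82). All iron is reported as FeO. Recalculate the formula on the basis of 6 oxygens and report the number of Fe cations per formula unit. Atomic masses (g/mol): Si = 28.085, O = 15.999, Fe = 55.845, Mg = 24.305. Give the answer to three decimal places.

0.281 Fe apfu

MgO (M=40.304): mol = 0.82349; Mg = 0.82349, O = 0.82349.
FeO (M=71.844): mol = 0.13529; Fe = 0.13529, O = 0.13529.
SiO2 (M=60.083): mol = 0.96383; Si = 0.96383, O = 1.92766.
ΣO = 2.88644; factor = 6/ΣO = 2.07869.
Fe apfu = 0.13529 × 2.07869 = 0.281.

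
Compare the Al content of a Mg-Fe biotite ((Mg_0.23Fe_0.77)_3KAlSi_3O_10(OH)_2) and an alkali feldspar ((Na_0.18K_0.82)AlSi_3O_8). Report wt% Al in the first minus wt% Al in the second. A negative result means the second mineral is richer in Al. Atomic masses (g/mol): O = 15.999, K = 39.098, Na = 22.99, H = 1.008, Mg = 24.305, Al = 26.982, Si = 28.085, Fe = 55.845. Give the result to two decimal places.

-4.29 percentage points

First mineral: 26.982 g Al in 490.111 g formula = 5.51 wt% Al.
Second mineral: 26.982 g Al in 275.428 g formula = 9.80 wt% Al.
5.51% − 9.80% gives a difference of -4.29 percentage points.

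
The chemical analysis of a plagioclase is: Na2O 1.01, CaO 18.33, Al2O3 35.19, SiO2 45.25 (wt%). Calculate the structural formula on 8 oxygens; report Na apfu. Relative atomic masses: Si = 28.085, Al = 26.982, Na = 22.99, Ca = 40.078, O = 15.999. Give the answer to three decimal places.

0.090 Na apfu

1.01 wt% Na2O ÷ 61.979 g/mol = 0.01630 mol, giving 0.03260 Na and 0.01630 O.
18.33 wt% CaO ÷ 56.077 g/mol = 0.32687 mol, giving 0.32687 Ca and 0.32687 O.
35.19 wt% Al2O3 ÷ 101.961 g/mol = 0.34513 mol, giving 0.69026 Al and 1.03539 O.
45.25 wt% SiO2 ÷ 60.083 g/mol = 0.75312 mol, giving 0.75312 Si and 1.50624 O.
Oxygen sums to 2.88480; scaling by 8/2.88480 = 2.77316 puts the formula on 8 O.
Na: 0.03260 × 2.77316 = 0.090 atoms per formula unit.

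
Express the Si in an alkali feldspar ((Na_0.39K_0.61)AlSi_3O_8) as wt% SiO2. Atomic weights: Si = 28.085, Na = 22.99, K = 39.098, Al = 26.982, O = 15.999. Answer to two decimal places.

M((Na_0.39K_0.61)AlSi_3O_8) = 272.045 g/mol; M(SiO2) = 60.083 g/mol.
Moles SiO2 per formula unit = 3 Si ÷ 1 = 3.0000.
SiO2 fraction = (3.0000 × 60.083) / 272.045 = 180.249/272.045 = 0.6626.

66.26 wt%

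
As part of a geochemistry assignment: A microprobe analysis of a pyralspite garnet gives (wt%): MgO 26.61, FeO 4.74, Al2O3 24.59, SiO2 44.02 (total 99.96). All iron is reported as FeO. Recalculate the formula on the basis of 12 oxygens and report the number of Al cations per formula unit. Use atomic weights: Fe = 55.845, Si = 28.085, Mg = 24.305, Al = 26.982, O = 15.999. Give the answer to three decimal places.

MgO (M=40.304): mol = 0.66023; Mg = 0.66023, O = 0.66023.
FeO (M=71.844): mol = 0.06598; Fe = 0.06598, O = 0.06598.
Al2O3 (M=101.961): mol = 0.24117; Al = 0.48234, O = 0.72351.
SiO2 (M=60.083): mol = 0.73265; Si = 0.73265, O = 1.46530.
ΣO = 2.91502; factor = 12/ΣO = 4.11661.
Al apfu = 0.48234 × 4.11661 = 1.986.

1.986 Al apfu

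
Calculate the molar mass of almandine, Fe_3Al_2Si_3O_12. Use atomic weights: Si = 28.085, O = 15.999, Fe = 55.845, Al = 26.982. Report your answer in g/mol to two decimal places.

M = 3(55.845) + 2(26.982) + 3(28.085) + 12(15.999)

497.74 g/mol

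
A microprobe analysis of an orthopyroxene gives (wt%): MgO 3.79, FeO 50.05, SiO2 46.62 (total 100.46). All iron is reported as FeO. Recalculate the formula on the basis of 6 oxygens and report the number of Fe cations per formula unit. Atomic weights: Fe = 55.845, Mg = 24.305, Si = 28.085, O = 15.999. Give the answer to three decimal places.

1.784 Fe apfu

MgO: 3.79/40.304 = 0.09404 mol → 0.09404 mol Mg, 0.09404 mol O.
FeO: 50.05/71.844 = 0.69665 mol → 0.69665 mol Fe, 0.69665 mol O.
SiO2: 46.62/60.083 = 0.77593 mol → 0.77593 mol Si, 1.55186 mol O.
Total oxygen = 2.34255 mol. Normalization factor = 6/2.34255 = 2.56131.
Fe per 6 O = 0.69665 × 2.56131 = 1.784.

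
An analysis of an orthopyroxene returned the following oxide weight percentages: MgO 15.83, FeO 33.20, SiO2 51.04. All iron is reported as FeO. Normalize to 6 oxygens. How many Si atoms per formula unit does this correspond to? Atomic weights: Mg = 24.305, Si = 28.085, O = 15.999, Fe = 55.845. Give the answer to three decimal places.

15.83 wt% MgO ÷ 40.304 g/mol = 0.39276 mol, giving 0.39276 Mg and 0.39276 O.
33.20 wt% FeO ÷ 71.844 g/mol = 0.46211 mol, giving 0.46211 Fe and 0.46211 O.
51.04 wt% SiO2 ÷ 60.083 g/mol = 0.84949 mol, giving 0.84949 Si and 1.69898 O.
Oxygen sums to 2.55385; scaling by 6/2.55385 = 2.34939 puts the formula on 6 O.
Si: 0.84949 × 2.34939 = 1.996 atoms per formula unit.

1.996 Si apfu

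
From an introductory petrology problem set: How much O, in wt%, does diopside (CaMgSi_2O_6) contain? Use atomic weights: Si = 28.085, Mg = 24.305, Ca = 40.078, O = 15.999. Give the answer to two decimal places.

44.33 wt%

M(CaMgSi_2O_6) = 216.547 g/mol.
O contributes 6 × 15.999 = 95.994 g per mole.
95.994/216.547 = 0.4433 → 44.33%.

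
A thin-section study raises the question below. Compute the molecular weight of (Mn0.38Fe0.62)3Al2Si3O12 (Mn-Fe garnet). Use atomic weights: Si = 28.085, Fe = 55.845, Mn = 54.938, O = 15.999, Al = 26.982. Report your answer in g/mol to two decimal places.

The formula mass is the sum 1.14(54.938) + 1.86(55.845) + 2(26.982) + 3(28.085) + 12(15.999).

496.71 g/mol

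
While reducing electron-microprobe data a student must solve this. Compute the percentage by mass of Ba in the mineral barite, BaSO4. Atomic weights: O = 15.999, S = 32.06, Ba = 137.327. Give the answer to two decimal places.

Formula mass = 1×137.327 + 1×32.06 + 4×15.999 = 233.383 g/mol, of which 137.327 g is Ba.
So Ba makes up 137.327/233.383 = 0.5884 of the mass, i.e. 58.84%.

58.84 wt%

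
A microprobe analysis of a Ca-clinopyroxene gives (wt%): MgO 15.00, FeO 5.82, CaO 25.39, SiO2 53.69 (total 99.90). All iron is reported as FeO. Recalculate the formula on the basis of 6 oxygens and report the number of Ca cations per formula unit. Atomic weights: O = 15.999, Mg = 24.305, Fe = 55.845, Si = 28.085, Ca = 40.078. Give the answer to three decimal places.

1.009 Ca apfu

MgO: 15.00/40.304 = 0.37217 mol → 0.37217 mol Mg, 0.37217 mol O.
FeO: 5.82/71.844 = 0.08101 mol → 0.08101 mol Fe, 0.08101 mol O.
CaO: 25.39/56.077 = 0.45277 mol → 0.45277 mol Ca, 0.45277 mol O.
SiO2: 53.69/60.083 = 0.89360 mol → 0.89360 mol Si, 1.78720 mol O.
Total oxygen = 2.69315 mol. Normalization factor = 6/2.69315 = 2.22787.
Ca per 6 O = 0.45277 × 2.22787 = 1.009.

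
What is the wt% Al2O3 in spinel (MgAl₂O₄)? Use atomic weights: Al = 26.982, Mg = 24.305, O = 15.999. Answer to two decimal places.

71.67 wt%

M(MgAl₂O₄) = 142.265 g/mol; M(Al2O3) = 101.961 g/mol.
Moles Al2O3 per formula unit = 2 Al ÷ 2 = 1.0000.
Al2O3 fraction = (1.0000 × 101.961) / 142.265 = 101.961/142.265 = 0.7167.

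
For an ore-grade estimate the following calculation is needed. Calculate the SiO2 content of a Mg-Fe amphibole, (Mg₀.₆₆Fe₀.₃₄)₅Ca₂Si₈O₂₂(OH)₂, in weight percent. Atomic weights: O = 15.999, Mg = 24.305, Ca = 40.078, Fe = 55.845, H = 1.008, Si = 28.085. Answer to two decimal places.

55.51 wt%

M((Mg₀.₆₆Fe₀.₃₄)₅Ca₂Si₈O₂₂(OH)₂) = 865.971 g/mol; M(SiO2) = 60.083 g/mol.
Moles SiO2 per formula unit = 8 Si ÷ 1 = 8.0000.
SiO2 fraction = (8.0000 × 60.083) / 865.971 = 480.664/865.971 = 0.5551.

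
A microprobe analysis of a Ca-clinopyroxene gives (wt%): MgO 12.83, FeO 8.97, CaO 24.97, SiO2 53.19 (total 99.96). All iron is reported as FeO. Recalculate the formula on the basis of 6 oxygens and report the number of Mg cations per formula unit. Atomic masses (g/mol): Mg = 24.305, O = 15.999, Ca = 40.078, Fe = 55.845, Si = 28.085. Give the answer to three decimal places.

12.83 wt% MgO ÷ 40.304 g/mol = 0.31833 mol, giving 0.31833 Mg and 0.31833 O.
8.97 wt% FeO ÷ 71.844 g/mol = 0.12485 mol, giving 0.12485 Fe and 0.12485 O.
24.97 wt% CaO ÷ 56.077 g/mol = 0.44528 mol, giving 0.44528 Ca and 0.44528 O.
53.19 wt% SiO2 ÷ 60.083 g/mol = 0.88528 mol, giving 0.88528 Si and 1.77056 O.
Oxygen sums to 2.65902; scaling by 6/2.65902 = 2.25647 puts the formula on 6 O.
Mg: 0.31833 × 2.25647 = 0.718 atoms per formula unit.

0.718 Mg apfu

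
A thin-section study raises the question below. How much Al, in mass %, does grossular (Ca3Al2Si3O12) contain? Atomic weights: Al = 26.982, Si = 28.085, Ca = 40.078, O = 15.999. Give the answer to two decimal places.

11.98 mass %

Formula mass = 3·40.078 + 2·26.982 + 3·28.085 + 12·15.999 = 450.441 g/mol, of which 53.964 g is Al.
So Al makes up 53.964/450.441 = 0.1198 of the mass, i.e. 11.98%.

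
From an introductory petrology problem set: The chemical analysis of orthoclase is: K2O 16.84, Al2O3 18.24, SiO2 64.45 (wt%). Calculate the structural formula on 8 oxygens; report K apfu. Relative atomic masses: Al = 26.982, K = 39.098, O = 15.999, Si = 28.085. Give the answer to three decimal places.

1.000 K apfu

K2O (M=94.195): mol = 0.17878; K = 0.35756, O = 0.17878.
Al2O3 (M=101.961): mol = 0.17889; Al = 0.35778, O = 0.53667.
SiO2 (M=60.083): mol = 1.07268; Si = 1.07268, O = 2.14536.
ΣO = 2.86081; factor = 8/ΣO = 2.79641.
K apfu = 0.35756 × 2.79641 = 1.000.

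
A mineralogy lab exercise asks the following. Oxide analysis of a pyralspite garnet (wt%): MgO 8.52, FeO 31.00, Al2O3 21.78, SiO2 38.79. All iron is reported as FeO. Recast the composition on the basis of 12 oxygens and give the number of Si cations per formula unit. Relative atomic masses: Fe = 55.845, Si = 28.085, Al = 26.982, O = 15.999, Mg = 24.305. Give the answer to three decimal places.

8.52 wt% MgO ÷ 40.304 g/mol = 0.21139 mol, giving 0.21139 Mg and 0.21139 O.
31.00 wt% FeO ÷ 71.844 g/mol = 0.43149 mol, giving 0.43149 Fe and 0.43149 O.
21.78 wt% Al2O3 ÷ 101.961 g/mol = 0.21361 mol, giving 0.42722 Al and 0.64083 O.
38.79 wt% SiO2 ÷ 60.083 g/mol = 0.64561 mol, giving 0.64561 Si and 1.29122 O.
Oxygen sums to 2.57493; scaling by 12/2.57493 = 4.66032 puts the formula on 12 O.
Si: 0.64561 × 4.66032 = 3.009 atoms per formula unit.

3.009 Si apfu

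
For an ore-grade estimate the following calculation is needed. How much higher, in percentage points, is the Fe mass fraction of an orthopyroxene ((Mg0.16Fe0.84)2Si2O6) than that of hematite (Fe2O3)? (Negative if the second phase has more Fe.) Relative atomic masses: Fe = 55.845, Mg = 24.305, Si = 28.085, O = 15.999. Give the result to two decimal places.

M((Mg0.16Fe0.84)2Si2O6) = 253.761 g/mol, so wt% Fe = 93.820/253.761 × 100 = 36.97%.
M(Fe2O3) = 159.687 g/mol, so wt% Fe = 111.690/159.687 × 100 = 69.94%.
36.97 − 69.94 = -32.97 pp.

-32.97 percentage points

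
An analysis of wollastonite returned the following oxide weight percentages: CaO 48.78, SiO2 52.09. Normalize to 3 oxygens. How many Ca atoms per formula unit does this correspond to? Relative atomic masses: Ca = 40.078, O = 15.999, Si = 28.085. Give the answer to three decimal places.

CaO (M=56.077): mol = 0.86988; Ca = 0.86988, O = 0.86988.
SiO2 (M=60.083): mol = 0.86697; Si = 0.86697, O = 1.73394.
ΣO = 2.60382; factor = 3/ΣO = 1.15215.
Ca apfu = 0.86988 × 1.15215 = 1.002.

1.002 Ca apfu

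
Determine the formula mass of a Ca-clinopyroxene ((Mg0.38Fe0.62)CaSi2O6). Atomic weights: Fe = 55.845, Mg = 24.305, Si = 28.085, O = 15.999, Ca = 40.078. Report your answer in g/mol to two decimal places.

236.10 g/mol

The formula mass is the sum 0.38*24.305 + 0.62*55.845 + 1*40.078 + 2*28.085 + 6*15.999.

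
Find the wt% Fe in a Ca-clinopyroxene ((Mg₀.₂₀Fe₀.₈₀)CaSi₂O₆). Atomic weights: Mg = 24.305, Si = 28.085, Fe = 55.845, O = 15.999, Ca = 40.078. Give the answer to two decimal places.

18.48 weight percent

Formula mass = 0.20*24.305 + 0.80*55.845 + 1*40.078 + 2*28.085 + 6*15.999 = 241.779 g/mol, of which 44.676 g is Fe.
So Fe makes up 44.676/241.779 = 0.1848 of the mass, i.e. 18.48%.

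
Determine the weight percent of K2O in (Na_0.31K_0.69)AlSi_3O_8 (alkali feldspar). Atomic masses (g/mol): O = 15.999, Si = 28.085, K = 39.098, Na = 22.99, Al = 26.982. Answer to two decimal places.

M((Na_0.31K_0.69)AlSi_3O_8) = 273.334 g/mol; M(K2O) = 94.195 g/mol.
Moles K2O per formula unit = 0.69 K ÷ 2 = 0.3450.
K2O fraction = (0.3450 × 94.195) / 273.334 = 32.497/273.334 = 0.1189.

11.89 wt%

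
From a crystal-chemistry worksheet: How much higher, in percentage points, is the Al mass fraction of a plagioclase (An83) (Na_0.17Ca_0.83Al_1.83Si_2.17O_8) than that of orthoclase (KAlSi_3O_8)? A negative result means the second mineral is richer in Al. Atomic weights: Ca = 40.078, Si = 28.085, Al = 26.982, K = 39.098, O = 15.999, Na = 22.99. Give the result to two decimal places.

8.23 percentage points

Al in Na_0.17Ca_0.83Al_1.83Si_2.17O_8: molar mass 275.487 g/mol; 1.83×26.982 = 49.377 g → 17.92 wt%.
Al in KAlSi_3O_8: molar mass 278.327 g/mol; 1×26.982 = 26.982 g → 9.69 wt%.
Difference = 17.92 − 9.69 = 8.23 percentage points.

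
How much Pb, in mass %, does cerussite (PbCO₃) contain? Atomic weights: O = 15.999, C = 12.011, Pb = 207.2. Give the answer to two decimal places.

Formula mass = 1·207.2 + 1·12.011 + 3·15.999 = 267.208 g/mol, of which 207.200 g is Pb.
So Pb makes up 207.200/267.208 = 0.7754 of the mass, i.e. 77.54%.

77.54 mass %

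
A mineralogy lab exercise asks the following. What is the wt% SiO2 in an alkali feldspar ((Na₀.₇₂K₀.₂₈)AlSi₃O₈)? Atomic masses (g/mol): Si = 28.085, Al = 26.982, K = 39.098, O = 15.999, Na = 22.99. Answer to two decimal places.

M((Na₀.₇₂K₀.₂₈)AlSi₃O₈) = 266.729 g/mol; M(SiO2) = 60.083 g/mol.
Moles SiO2 per formula unit = 3 Si ÷ 1 = 3.0000.
SiO2 fraction = (3.0000 × 60.083) / 266.729 = 180.249/266.729 = 0.6758.

67.58 wt%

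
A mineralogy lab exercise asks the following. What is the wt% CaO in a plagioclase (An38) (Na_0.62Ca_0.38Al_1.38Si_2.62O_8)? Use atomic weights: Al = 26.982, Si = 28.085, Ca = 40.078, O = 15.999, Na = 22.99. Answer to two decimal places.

Formula mass = 268.293 g/mol.
0.38 Ca → 0.3800 mol CaO per formula unit; M(CaO) = 56.077, so CaO mass = 21.309 g.
21.309/268.293 × 100 = 7.94 wt%.

7.94 wt%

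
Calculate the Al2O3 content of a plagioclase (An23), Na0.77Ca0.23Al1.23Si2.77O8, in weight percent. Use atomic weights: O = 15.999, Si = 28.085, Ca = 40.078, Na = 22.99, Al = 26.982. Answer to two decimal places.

Molar mass of Na0.77Ca0.23Al1.23Si2.77O8 = 0.77*22.99 + 0.23*40.078 + 1.23*26.982 + 2.77*28.085 + 8*15.999 = 265.896 g/mol.
Each formula unit contains 1.23 Al, equivalent to 1.23/2 = 0.6150 mol Al2O3.
M(Al2O3) = 2×26.982 + 3×15.999 = 101.961 g/mol.
Mass of Al2O3 per formula unit = 0.6150 × 101.961 = 62.706 g.
Al2O3 wt% = 62.706 / 265.896 × 100 = 23.58%.

23.58 wt%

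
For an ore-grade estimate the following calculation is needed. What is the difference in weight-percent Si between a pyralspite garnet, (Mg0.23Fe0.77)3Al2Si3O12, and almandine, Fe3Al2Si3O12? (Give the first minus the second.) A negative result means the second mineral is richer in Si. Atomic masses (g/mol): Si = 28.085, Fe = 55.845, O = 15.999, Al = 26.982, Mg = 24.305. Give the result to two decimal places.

First mineral: 84.255 g Si in 475.979 g formula = 17.70 wt% Si.
Second mineral: 84.255 g Si in 497.742 g formula = 16.93 wt% Si.
17.70% − 16.93% gives a difference of 0.77 percentage points.

0.77 percentage points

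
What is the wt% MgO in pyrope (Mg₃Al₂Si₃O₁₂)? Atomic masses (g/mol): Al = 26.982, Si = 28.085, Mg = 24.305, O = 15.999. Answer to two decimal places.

29.99 wt%

M(Mg₃Al₂Si₃O₁₂) = 403.122 g/mol; M(MgO) = 40.304 g/mol.
Moles MgO per formula unit = 3 Mg ÷ 1 = 3.0000.
MgO fraction = (3.0000 × 40.304) / 403.122 = 120.912/403.122 = 0.2999.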